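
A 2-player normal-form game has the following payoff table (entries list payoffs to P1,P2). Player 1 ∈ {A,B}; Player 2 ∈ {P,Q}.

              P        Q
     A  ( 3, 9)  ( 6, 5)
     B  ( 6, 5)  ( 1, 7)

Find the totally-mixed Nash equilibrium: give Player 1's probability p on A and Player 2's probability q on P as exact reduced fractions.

P1 mixes 1/3 on A; P2 mixes 5/8 on P

P1 indiff ⇒ q·3+(1-q)·6 = q·6+(1-q)·1 ⇒ q(-3) = (1-q)(-5) ⇒ q = 5/8
P2 indiff ⇒ p·9+(1-p)·5 = p·5+(1-p)·7 ⇒ p(4) = (1-p)(2) ⇒ p = 1/3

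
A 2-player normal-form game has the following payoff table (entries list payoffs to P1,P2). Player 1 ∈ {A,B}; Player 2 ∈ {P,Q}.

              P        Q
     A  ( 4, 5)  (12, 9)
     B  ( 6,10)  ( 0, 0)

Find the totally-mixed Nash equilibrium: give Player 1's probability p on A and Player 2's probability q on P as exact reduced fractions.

P1 indiff ⇒ q·4+(1-q)·12 = q·6+(1-q)·0 ⇒ q(-2) = (1-q)(-12) ⇒ q = 6/7
P2 indiff ⇒ p·5+(1-p)·10 = p·9+(1-p)·0 ⇒ p(-4) = (1-p)(-10) ⇒ p = 5/7

P1 mixes 5/7 on A; P2 mixes 6/7 on P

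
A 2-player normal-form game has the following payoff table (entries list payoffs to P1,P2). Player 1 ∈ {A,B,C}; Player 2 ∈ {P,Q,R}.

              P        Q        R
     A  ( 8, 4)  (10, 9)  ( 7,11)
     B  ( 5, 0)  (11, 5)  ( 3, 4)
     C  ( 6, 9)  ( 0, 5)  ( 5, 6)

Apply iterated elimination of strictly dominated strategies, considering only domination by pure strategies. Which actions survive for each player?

IESDS → P1:{A,B} P2:{Q,R}

P1 drop C (A beats it: P:8>6 Q:10>0 R:7>5)
P2 drop P (Q beats it: A:9>4 B:5>0)
P1→{A,B} P2→{Q,R}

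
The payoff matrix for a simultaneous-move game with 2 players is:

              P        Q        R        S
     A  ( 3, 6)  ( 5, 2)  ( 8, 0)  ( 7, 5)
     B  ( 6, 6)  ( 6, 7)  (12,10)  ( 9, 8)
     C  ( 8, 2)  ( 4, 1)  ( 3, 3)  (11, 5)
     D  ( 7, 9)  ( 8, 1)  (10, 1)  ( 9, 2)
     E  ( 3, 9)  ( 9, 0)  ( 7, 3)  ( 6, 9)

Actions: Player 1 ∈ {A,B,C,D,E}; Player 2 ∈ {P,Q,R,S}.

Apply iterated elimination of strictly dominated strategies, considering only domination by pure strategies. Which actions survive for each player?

Survivors P1:{B,C,D} P2:{P,R,S}

P1 drop A (B beats it: P:6>3 Q:6>5 R:12>8 S:9>7)
P2 drop Q (S beats it: B:8>7 C:5>1 D:2>1 E:9>0)
P1 drop E (B beats it: P:6>3 R:12>7 S:9>6)
P1→{B,C,D} P2→{P,R,S}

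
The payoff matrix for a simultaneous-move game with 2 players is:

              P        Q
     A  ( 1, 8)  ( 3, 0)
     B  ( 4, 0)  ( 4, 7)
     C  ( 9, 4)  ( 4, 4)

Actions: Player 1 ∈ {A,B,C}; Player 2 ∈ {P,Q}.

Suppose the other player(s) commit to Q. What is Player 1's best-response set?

argmax u_1 = {B,C}

u_1(A vs Q) = 3
u_1(B vs Q) = 4
u_1(C vs Q) = 4
max payoff 4 at {B,C}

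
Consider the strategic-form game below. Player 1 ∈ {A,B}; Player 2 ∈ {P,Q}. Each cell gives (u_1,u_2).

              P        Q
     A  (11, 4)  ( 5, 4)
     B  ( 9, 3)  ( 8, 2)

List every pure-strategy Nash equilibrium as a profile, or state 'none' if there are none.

PSNE = {(A,P)}

(A,P): NE
(A,Q): not NE [P1→B gives 8>5]
(B,P): not NE [P1→A gives 11>9]
(B,Q): not NE [P2→P gives 3>2]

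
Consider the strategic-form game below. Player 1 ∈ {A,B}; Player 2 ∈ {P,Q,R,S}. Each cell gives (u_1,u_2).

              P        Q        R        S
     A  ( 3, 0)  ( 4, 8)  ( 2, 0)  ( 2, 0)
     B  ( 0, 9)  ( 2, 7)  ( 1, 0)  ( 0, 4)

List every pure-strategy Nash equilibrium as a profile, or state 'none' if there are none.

PSNE = {(A,Q)}

(A,P): not NE [P2→Q gives 8>0]
(A,Q): NE
(A,R): not NE [P2→Q gives 8>0]
(A,S): not NE [P2→Q gives 8>0]
(B,P): not NE [P1→A gives 3>0]
(B,Q): not NE [P1→A gives 4>2; P2→P gives 9>7]
(B,R): not NE [P1→A gives 2>1; P2→P gives 9>0]
(B,S): not NE [P1→A gives 2>0; P2→P gives 9>4]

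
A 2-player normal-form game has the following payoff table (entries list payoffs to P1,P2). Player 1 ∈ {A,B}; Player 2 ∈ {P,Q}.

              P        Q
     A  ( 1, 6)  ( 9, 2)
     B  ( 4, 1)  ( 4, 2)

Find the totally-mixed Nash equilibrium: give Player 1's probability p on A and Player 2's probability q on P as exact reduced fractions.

P1 indiff ⇒ q·1+(1-q)·9 = q·4+(1-q)·4 ⇒ q(-3) = (1-q)(-5) ⇒ q = 5/8
P2 indiff ⇒ p·6+(1-p)·1 = p·2+(1-p)·2 ⇒ p(4) = (1-p)(1) ⇒ p = 1/5

p=1/5, q=5/8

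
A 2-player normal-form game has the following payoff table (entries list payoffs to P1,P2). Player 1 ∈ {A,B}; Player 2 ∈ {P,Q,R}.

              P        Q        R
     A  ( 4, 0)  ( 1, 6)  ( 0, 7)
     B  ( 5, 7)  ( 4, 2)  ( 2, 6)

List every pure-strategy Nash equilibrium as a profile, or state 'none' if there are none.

PSNE = {(B,P)}

(A,P): not NE [P1→B gives 5>4; P2→R gives 7>0]
(A,Q): not NE [P1→B gives 4>1; P2→R gives 7>6]
(A,R): not NE [P1→B gives 2>0]
(B,P): NE
(B,Q): not NE [P2→P gives 7>2]
(B,R): not NE [P2→P gives 7>6]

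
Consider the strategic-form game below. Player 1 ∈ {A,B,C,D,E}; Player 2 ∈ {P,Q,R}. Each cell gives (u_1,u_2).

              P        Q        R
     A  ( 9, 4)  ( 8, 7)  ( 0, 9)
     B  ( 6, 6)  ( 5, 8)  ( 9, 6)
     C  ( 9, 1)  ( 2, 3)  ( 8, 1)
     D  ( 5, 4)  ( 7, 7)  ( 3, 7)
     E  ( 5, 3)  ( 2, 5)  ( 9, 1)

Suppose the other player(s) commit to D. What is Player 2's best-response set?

u_2(P vs D) = 4
u_2(Q vs D) = 7
u_2(R vs D) = 7
max payoff 7 at {Q,R}

P2 best: {Q,R}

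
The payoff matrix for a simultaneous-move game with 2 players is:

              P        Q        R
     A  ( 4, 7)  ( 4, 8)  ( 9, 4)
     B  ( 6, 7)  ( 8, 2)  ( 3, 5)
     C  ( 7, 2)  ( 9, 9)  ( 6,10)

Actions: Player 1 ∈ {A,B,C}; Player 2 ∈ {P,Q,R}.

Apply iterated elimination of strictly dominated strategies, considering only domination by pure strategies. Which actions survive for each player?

P1 drop B (C beats it: P:7>6 Q:9>8 R:6>3)
P2 drop P (Q beats it: A:8>7 C:9>2)
P1→{A,C} P2→{Q,R}

Remaining: P1:{A,C} P2:{Q,R}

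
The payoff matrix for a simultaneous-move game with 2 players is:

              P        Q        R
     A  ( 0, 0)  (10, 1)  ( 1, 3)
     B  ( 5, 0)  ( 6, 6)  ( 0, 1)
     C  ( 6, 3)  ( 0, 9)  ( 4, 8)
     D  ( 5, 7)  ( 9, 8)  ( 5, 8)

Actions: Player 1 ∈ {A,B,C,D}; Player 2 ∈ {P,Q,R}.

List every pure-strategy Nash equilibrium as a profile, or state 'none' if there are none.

(A,P): not NE [P1→C gives 6>0; P2→R gives 3>0]
(A,Q): not NE [P2→R gives 3>1]
(A,R): not NE [P1→D gives 5>1]
(B,P): not NE [P1→C gives 6>5; P2→Q gives 6>0]
(B,Q): not NE [P1→A gives 10>6]
(B,R): not NE [P1→D gives 5>0; P2→Q gives 6>1]
(C,P): not NE [P2→Q gives 9>3]
(C,Q): not NE [P1→A gives 10>0]
(C,R): not NE [P1→D gives 5>4; P2→Q gives 9>8]
(D,P): not NE [P1→C gives 6>5; P2→R gives 8>7]
(D,Q): not NE [P1→A gives 10>9]
(D,R): NE

NE set: (D,R)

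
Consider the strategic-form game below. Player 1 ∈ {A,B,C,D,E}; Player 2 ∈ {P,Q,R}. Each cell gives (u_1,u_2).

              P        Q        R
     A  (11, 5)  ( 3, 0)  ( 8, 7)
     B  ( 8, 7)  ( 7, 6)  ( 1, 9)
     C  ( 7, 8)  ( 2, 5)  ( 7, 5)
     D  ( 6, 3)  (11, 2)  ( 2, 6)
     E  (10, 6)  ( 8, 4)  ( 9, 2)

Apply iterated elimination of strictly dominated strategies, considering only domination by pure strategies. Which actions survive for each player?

P1 drop B (E beats it: P:10>8 Q:8>7 R:9>1)
P1 drop C (A beats it: P:11>7 Q:3>2 R:8>7)
P2 drop Q (P beats it: A:5>0 D:3>2 E:6>4)
P1 drop D (A beats it: P:11>6 R:8>2)
P1→{A,E} P2→{P,R}

Remaining: P1:{A,E} P2:{P,R}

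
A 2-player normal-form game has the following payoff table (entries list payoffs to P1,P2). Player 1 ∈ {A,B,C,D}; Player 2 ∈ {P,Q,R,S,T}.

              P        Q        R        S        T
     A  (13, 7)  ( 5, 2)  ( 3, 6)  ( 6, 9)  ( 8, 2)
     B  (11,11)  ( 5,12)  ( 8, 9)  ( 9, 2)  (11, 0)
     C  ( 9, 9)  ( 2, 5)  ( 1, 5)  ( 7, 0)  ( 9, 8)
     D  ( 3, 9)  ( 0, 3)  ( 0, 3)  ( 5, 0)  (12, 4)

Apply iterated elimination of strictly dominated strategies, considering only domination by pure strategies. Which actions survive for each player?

P1 drop C (B beats it: P:11>9 Q:5>2 R:8>1 S:9>7 T:11>9)
P2 drop R (P beats it: A:7>6 B:11>9 D:9>3)
P2 drop T (P beats it: A:7>2 B:11>0 D:9>4)
P1 drop D (A beats it: P:13>3 Q:5>0 S:6>5)
P1→{A,B} P2→{P,Q,S}

IESDS → P1:{A,B} P2:{P,Q,S}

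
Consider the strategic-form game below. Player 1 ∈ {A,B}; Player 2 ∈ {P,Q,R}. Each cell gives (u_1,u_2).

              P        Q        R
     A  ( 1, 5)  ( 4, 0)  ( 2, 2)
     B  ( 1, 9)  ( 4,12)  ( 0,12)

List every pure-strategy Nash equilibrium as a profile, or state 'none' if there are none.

Nash profiles: (A,P), (B,Q)

(A,P): NE
(A,Q): not NE [P2→P gives 5>0]
(A,R): not NE [P2→P gives 5>2]
(B,P): not NE [P2→R gives 12>9]
(B,Q): NE
(B,R): not NE [P1→A gives 2>0]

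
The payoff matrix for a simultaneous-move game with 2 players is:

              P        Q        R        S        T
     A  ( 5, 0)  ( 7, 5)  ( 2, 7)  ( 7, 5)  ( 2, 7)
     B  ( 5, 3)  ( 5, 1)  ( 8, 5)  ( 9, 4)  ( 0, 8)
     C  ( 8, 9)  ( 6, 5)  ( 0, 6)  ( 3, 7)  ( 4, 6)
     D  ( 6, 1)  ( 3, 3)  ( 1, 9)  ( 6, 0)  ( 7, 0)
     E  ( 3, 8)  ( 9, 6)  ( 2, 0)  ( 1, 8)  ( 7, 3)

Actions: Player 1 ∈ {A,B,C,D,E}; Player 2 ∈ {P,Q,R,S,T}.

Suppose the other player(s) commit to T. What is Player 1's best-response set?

P1 best: {D,E}

u_1(A vs T) = 2
u_1(B vs T) = 0
u_1(C vs T) = 4
u_1(D vs T) = 7
u_1(E vs T) = 7
max payoff 7 at {D,E}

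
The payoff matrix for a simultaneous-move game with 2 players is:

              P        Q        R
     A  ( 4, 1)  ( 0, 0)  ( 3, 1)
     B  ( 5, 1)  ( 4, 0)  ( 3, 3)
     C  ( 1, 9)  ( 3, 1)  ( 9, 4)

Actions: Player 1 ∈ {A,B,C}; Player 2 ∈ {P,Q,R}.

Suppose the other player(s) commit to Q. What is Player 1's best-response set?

u_1(A vs Q) = 0
u_1(B vs Q) = 4
u_1(C vs Q) = 3
max payoff 4 at {B}

P1 best: {B}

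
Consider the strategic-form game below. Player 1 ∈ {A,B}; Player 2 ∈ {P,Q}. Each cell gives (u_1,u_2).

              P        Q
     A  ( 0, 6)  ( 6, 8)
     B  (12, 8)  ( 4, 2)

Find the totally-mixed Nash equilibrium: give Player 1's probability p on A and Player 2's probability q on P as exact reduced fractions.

p=3/4, q=1/7

P1 indiff ⇒ q·0+(1-q)·6 = q·12+(1-q)·4 ⇒ q(-12) = (1-q)(-2) ⇒ q = 1/7
P2 indiff ⇒ p·6+(1-p)·8 = p·8+(1-p)·2 ⇒ p(-2) = (1-p)(-6) ⇒ p = 3/4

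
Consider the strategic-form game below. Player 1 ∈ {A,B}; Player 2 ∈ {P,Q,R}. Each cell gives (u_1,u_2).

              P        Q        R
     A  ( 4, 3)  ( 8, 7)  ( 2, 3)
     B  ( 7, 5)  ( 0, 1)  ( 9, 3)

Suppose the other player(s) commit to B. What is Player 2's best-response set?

P2 best: {P}

u_2(P vs B) = 5
u_2(Q vs B) = 1
u_2(R vs B) = 3
max payoff 5 at {P}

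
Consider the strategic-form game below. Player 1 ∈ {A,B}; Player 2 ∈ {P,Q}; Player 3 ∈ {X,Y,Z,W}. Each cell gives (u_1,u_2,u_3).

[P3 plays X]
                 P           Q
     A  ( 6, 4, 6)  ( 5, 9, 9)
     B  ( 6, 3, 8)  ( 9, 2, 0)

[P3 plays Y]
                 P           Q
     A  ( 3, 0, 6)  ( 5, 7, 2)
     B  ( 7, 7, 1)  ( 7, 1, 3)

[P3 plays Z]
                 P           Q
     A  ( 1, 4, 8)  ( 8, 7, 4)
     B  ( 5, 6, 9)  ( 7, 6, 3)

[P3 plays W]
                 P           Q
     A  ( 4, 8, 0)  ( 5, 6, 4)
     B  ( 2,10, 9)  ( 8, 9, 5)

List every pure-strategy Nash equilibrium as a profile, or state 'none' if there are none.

(A,P,X): not NE [P2→Q gives 9>4; P3→Z gives 8>6]
(A,P,Y): not NE [P1→B gives 7>3; P2→Q gives 7>0; P3→Z gives 8>6]
(A,P,Z): not NE [P1→B gives 5>1; P2→Q gives 7>4]
(A,P,W): not NE [P3→Z gives 8>0]
(A,Q,X): not NE [P1→B gives 9>5]
(A,Q,Y): not NE [P1→B gives 7>5; P3→X gives 9>2]
(A,Q,Z): not NE [P3→X gives 9>4]
(A,Q,W): not NE [P1→B gives 8>5; P2→P gives 8>6; P3→X gives 9>4]
(B,P,X): not NE [P3→W gives 9>8]
(B,P,Y): not NE [P3→W gives 9>1]
(B,P,Z): NE
(B,P,W): not NE [P1→A gives 4>2]
(B,Q,X): not NE [P2→P gives 3>2; P3→W gives 5>0]
(B,Q,Y): not NE [P2→P gives 7>1; P3→W gives 5>3]
(B,Q,Z): not NE [P1→A gives 8>7; P3→W gives 5>3]
(B,Q,W): not NE [P2→P gives 10>9]

PSNE = {(B,P,Z)}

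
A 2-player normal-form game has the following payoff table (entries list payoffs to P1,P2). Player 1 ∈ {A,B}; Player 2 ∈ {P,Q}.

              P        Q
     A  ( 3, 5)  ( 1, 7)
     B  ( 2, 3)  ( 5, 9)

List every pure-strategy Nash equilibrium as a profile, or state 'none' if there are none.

(A,P): not NE [P2→Q gives 7>5]
(A,Q): not NE [P1→B gives 5>1]
(B,P): not NE [P1→A gives 3>2; P2→Q gives 9>3]
(B,Q): NE

Nash profiles: (B,Q)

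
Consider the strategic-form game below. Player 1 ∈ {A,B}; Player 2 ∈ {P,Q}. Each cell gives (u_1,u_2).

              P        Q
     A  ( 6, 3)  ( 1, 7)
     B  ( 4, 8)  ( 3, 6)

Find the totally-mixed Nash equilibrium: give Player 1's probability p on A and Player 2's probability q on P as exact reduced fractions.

p=1/3, q=1/2

P1 indiff ⇒ q·6+(1-q)·1 = q·4+(1-q)·3 ⇒ q(2) = (1-q)(2) ⇒ q = 1/2
P2 indiff ⇒ p·3+(1-p)·8 = p·7+(1-p)·6 ⇒ p(-4) = (1-p)(-2) ⇒ p = 1/3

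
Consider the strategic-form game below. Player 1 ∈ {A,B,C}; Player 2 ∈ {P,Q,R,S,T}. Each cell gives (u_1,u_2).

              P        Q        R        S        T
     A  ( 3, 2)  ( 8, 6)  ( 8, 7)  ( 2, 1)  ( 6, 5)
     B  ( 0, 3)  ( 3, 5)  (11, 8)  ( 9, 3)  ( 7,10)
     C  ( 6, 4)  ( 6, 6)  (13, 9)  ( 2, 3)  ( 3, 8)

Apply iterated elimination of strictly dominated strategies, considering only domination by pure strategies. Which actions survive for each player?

P2 drop P (Q beats it: A:6>2 B:5>3 C:6>4)
P2 drop Q (R beats it: A:7>6 B:8>5 C:9>6)
P1 drop A (B beats it: R:11>8 S:9>2 T:7>6)
P2 drop S (R beats it: B:8>3 C:9>3)
P1→{B,C} P2→{R,T}

IESDS → P1:{B,C} P2:{R,T}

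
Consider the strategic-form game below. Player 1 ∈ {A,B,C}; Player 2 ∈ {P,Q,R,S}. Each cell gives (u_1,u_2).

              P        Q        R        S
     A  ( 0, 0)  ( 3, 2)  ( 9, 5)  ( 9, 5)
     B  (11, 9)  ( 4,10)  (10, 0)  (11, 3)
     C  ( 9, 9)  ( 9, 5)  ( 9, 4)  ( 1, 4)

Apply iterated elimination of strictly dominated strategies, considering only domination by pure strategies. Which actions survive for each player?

P1 drop A (B beats it: P:11>0 Q:4>3 R:10>9 S:11>9)
P2 drop R (P beats it: B:9>0 C:9>4)
P2 drop S (P beats it: B:9>3 C:9>4)
P1→{B,C} P2→{P,Q}

Survivors P1:{B,C} P2:{P,Q}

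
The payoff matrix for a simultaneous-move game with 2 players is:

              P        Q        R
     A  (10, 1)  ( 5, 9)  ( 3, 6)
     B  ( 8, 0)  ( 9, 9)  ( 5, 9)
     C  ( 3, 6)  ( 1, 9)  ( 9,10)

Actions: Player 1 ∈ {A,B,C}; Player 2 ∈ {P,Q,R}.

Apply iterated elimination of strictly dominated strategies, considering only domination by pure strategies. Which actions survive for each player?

P2 drop P (Q beats it: A:9>1 B:9>0 C:9>6)
P1 drop A (B beats it: Q:9>5 R:5>3)
P1→{B,C} P2→{Q,R}

Survivors P1:{B,C} P2:{Q,R}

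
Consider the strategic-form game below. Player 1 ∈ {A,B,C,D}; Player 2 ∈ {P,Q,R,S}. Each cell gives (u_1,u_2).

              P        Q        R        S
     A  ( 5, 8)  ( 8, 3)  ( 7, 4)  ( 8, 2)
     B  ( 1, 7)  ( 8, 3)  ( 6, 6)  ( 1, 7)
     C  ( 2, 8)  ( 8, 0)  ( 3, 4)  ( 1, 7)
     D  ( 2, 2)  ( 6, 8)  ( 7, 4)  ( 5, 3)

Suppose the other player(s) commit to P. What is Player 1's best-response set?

u_1(A vs P) = 5
u_1(B vs P) = 1
u_1(C vs P) = 2
u_1(D vs P) = 2
max payoff 5 at {A}

argmax u_1 = {A}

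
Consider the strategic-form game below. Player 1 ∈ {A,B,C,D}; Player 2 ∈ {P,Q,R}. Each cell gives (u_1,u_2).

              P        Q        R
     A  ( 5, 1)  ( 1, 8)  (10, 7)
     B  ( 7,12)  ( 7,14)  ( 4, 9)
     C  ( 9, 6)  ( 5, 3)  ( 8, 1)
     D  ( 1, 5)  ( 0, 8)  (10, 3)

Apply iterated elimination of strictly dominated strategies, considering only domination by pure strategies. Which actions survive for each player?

Remaining: P1:{B,C} P2:{P,Q}

P2 drop R (Q beats it: A:8>7 B:14>9 C:3>1 D:8>3)
P1 drop A (B beats it: P:7>5 Q:7>1)
P1 drop D (B beats it: P:7>1 Q:7>0)
P1→{B,C} P2→{P,Q}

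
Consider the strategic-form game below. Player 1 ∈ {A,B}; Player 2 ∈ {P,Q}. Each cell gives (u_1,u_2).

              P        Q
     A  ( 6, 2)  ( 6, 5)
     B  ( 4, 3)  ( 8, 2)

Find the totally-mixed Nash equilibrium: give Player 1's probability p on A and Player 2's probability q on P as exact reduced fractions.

P1 indiff ⇒ q·6+(1-q)·6 = q·4+(1-q)·8 ⇒ q(2) = (1-q)(2) ⇒ q = 1/2
P2 indiff ⇒ p·2+(1-p)·3 = p·5+(1-p)·2 ⇒ p(-3) = (1-p)(-1) ⇒ p = 1/4

(p,q) = (1/4, 1/2)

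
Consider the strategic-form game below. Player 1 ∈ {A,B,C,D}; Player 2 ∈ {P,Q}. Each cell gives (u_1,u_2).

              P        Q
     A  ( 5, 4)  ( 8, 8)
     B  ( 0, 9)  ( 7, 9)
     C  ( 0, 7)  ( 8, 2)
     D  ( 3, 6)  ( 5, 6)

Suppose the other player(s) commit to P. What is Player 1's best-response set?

u_1(A vs P) = 5
u_1(B vs P) = 0
u_1(C vs P) = 0
u_1(D vs P) = 3
max payoff 5 at {A}

argmax u_1 = {A}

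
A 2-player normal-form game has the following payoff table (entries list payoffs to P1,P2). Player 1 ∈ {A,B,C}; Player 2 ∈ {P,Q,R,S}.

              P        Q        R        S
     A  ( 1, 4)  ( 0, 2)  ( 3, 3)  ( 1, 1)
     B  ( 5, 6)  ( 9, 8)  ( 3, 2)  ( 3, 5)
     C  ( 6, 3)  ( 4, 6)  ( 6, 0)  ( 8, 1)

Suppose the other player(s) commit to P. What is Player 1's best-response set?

P1 best: {C}

u_1(A vs P) = 1
u_1(B vs P) = 5
u_1(C vs P) = 6
max payoff 6 at {C}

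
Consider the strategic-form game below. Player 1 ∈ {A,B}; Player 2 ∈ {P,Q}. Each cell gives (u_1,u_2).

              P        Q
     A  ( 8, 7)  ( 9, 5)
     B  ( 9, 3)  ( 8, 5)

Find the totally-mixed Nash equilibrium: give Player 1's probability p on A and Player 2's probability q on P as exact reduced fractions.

P1 mixes 1/2 on A; P2 mixes 1/2 on P

P1 indiff ⇒ q·8+(1-q)·9 = q·9+(1-q)·8 ⇒ q(-1) = (1-q)(-1) ⇒ q = 1/2
P2 indiff ⇒ p·7+(1-p)·3 = p·5+(1-p)·5 ⇒ p(2) = (1-p)(2) ⇒ p = 1/2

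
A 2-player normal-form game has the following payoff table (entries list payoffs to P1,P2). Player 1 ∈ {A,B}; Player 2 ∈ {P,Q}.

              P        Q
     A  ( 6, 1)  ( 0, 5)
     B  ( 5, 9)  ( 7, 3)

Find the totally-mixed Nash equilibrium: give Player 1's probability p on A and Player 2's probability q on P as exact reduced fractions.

(p,q) = (3/5, 7/8)

P1 indiff ⇒ q·6+(1-q)·0 = q·5+(1-q)·7 ⇒ q(1) = (1-q)(7) ⇒ q = 7/8
P2 indiff ⇒ p·1+(1-p)·9 = p·5+(1-p)·3 ⇒ p(-4) = (1-p)(-6) ⇒ p = 3/5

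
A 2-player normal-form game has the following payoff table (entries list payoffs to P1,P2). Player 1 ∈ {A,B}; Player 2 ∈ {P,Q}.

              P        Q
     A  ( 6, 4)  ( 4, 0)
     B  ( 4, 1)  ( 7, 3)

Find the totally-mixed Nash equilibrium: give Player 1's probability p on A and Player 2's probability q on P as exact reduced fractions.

(p,q) = (1/3, 3/5)

P1 indiff ⇒ q·6+(1-q)·4 = q·4+(1-q)·7 ⇒ q(2) = (1-q)(3) ⇒ q = 3/5
P2 indiff ⇒ p·4+(1-p)·1 = p·0+(1-p)·3 ⇒ p(4) = (1-p)(2) ⇒ p = 1/3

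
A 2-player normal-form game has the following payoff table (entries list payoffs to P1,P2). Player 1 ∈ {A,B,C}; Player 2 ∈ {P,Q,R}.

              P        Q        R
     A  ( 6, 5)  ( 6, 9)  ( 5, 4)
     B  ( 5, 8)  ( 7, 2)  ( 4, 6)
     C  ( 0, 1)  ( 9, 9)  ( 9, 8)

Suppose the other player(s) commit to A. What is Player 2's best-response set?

u_2(P vs A) = 5
u_2(Q vs A) = 9
u_2(R vs A) = 4
max payoff 9 at {Q}

BR_2 = {Q}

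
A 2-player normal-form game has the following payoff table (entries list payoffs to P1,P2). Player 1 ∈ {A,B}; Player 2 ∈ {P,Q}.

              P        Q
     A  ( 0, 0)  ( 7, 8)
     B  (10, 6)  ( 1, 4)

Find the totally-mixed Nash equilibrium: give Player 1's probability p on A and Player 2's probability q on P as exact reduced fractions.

P1 indiff ⇒ q·0+(1-q)·7 = q·10+(1-q)·1 ⇒ q(-10) = (1-q)(-6) ⇒ q = 3/8
P2 indiff ⇒ p·0+(1-p)·6 = p·8+(1-p)·4 ⇒ p(-8) = (1-p)(-2) ⇒ p = 1/5

P1 mixes 1/5 on A; P2 mixes 3/8 on P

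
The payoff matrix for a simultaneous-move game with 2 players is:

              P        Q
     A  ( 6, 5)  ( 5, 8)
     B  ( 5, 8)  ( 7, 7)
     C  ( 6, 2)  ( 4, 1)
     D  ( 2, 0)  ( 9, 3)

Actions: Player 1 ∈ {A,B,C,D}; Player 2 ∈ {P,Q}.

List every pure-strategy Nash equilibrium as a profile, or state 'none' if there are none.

NE set: (C,P), (D,Q)

(A,P): not NE [P2→Q gives 8>5]
(A,Q): not NE [P1→D gives 9>5]
(B,P): not NE [P1→C gives 6>5]
(B,Q): not NE [P1→D gives 9>7; P2→P gives 8>7]
(C,P): NE
(C,Q): not NE [P1→D gives 9>4; P2→P gives 2>1]
(D,P): not NE [P1→C gives 6>2; P2→Q gives 3>0]
(D,Q): NE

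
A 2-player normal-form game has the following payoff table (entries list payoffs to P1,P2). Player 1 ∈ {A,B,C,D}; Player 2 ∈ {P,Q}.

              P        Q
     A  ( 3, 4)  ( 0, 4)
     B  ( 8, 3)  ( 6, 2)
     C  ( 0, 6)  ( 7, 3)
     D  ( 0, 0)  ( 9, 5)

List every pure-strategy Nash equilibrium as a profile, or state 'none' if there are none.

PSNE = {(B,P), (D,Q)}

(A,P): not NE [P1→B gives 8>3]
(A,Q): not NE [P1→D gives 9>0]
(B,P): NE
(B,Q): not NE [P1→D gives 9>6; P2→P gives 3>2]
(C,P): not NE [P1→B gives 8>0]
(C,Q): not NE [P1→D gives 9>7; P2→P gives 6>3]
(D,P): not NE [P1→B gives 8>0; P2→Q gives 5>0]
(D,Q): NE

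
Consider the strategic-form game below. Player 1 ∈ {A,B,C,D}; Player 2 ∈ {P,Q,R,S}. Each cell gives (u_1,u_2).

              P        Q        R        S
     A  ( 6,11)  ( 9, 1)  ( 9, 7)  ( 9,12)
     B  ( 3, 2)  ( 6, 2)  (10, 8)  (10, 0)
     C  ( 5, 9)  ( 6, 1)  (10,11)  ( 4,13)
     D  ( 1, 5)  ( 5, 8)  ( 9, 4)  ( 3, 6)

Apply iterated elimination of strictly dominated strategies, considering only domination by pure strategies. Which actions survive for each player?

Survivors P1:{A,B,C} P2:{P,R,S}

P1 drop D (B beats it: P:3>1 Q:6>5 R:10>9 S:10>3)
P2 drop Q (R beats it: A:7>1 B:8>2 C:11>1)
P1→{A,B,C} P2→{P,R,S}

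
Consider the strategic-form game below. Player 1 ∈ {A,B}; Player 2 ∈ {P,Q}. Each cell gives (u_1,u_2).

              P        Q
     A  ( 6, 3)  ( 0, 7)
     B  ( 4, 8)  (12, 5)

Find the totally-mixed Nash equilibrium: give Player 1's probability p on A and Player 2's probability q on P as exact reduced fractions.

P1 indiff ⇒ q·6+(1-q)·0 = q·4+(1-q)·12 ⇒ q(2) = (1-q)(12) ⇒ q = 6/7
P2 indiff ⇒ p·3+(1-p)·8 = p·7+(1-p)·5 ⇒ p(-4) = (1-p)(-3) ⇒ p = 3/7

p=3/7, q=6/7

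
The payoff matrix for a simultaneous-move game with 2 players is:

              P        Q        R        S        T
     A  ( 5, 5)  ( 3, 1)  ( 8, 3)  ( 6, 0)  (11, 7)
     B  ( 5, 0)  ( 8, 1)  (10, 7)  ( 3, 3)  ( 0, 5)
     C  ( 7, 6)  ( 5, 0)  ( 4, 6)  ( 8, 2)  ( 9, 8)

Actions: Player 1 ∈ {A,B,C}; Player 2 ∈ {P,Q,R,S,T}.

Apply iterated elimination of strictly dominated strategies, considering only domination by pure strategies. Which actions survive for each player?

Survivors P1:{A,B} P2:{R,T}

P2 drop P (T beats it: A:7>5 B:5>0 C:8>6)
P2 drop Q (R beats it: A:3>1 B:7>1 C:6>0)
P2 drop S (R beats it: A:3>0 B:7>3 C:6>2)
P1 drop C (A beats it: R:8>4 T:11>9)
P1→{A,B} P2→{R,T}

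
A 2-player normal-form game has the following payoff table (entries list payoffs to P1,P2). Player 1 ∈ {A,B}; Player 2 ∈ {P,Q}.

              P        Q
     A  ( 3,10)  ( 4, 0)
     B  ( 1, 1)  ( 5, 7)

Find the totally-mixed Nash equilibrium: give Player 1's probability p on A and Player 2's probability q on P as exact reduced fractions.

P1 indiff ⇒ q·3+(1-q)·4 = q·1+(1-q)·5 ⇒ q(2) = (1-q)(1) ⇒ q = 1/3
P2 indiff ⇒ p·10+(1-p)·1 = p·0+(1-p)·7 ⇒ p(10) = (1-p)(6) ⇒ p = 3/8

(p,q) = (3/8, 1/3)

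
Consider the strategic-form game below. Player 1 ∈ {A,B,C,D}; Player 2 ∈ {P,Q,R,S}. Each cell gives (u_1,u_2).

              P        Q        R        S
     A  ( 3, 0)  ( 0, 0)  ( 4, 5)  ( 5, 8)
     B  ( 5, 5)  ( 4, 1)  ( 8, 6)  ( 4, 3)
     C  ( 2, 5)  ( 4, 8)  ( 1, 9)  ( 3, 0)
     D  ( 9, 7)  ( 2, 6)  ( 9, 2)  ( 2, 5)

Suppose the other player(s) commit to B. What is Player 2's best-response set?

P2 best: {R}

u_2(P vs B) = 5
u_2(Q vs B) = 1
u_2(R vs B) = 6
u_2(S vs B) = 3
max payoff 6 at {R}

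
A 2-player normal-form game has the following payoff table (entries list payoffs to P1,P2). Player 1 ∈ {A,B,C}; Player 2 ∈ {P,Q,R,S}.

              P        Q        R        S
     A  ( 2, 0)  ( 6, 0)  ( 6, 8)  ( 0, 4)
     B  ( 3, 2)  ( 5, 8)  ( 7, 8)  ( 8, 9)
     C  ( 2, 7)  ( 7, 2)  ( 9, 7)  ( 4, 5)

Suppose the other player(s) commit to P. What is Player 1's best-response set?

argmax u_1 = {B}

u_1(A vs P) = 2
u_1(B vs P) = 3
u_1(C vs P) = 2
max payoff 3 at {B}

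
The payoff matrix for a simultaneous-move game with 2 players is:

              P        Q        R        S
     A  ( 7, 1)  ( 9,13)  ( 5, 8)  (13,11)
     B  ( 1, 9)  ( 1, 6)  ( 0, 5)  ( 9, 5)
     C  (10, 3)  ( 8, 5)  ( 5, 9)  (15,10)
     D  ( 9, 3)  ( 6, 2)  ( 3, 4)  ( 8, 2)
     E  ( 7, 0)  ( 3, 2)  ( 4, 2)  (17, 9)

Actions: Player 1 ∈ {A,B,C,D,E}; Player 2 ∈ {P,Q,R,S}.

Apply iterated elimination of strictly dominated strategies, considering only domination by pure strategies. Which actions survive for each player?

P1 drop B (A beats it: P:7>1 Q:9>1 R:5>0 S:13>9)
P1 drop D (C beats it: P:10>9 Q:8>6 R:5>3 S:15>8)
P2 drop P (Q beats it: A:13>1 C:5>3 E:2>0)
P2 drop R (S beats it: A:11>8 C:10>9 E:9>2)
P1→{A,C,E} P2→{Q,S}

Survivors P1:{A,C,E} P2:{Q,S}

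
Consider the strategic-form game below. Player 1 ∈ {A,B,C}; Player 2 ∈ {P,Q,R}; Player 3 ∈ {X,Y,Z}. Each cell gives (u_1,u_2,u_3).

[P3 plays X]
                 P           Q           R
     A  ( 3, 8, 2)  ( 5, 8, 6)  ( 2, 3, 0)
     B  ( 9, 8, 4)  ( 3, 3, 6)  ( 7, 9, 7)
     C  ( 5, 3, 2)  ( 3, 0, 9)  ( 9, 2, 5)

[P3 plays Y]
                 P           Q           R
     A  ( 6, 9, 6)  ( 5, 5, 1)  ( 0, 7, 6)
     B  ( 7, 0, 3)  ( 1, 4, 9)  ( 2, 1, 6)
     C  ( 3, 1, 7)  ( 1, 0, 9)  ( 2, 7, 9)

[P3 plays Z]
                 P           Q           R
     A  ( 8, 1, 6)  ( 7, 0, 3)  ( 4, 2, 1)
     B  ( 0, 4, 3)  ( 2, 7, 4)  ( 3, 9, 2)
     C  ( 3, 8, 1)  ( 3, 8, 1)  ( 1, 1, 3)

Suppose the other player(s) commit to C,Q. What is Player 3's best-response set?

u_3(X vs C,Q) = 9
u_3(Y vs C,Q) = 9
u_3(Z vs C,Q) = 1
max payoff 9 at {X,Y}

argmax u_3 = {X,Y}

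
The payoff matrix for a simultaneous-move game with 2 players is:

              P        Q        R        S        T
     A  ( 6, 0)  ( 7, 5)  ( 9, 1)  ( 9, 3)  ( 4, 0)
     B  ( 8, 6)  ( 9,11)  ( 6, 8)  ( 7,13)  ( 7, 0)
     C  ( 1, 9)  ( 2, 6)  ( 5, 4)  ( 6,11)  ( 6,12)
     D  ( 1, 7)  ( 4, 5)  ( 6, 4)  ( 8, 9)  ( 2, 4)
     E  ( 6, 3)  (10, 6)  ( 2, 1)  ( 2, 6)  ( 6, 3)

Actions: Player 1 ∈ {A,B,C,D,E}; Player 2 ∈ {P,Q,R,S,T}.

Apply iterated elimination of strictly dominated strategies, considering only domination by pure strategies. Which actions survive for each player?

Remaining: P1:{A,B,E} P2:{Q,S}

P1 drop C (B beats it: P:8>1 Q:9>2 R:6>5 S:7>6 T:7>6)
P1 drop D (A beats it: P:6>1 Q:7>4 R:9>6 S:9>8 T:4>2)
P2 drop P (Q beats it: A:5>0 B:11>6 E:6>3)
P2 drop R (Q beats it: A:5>1 B:11>8 E:6>1)
P2 drop T (Q beats it: A:5>0 B:11>0 E:6>3)
P1→{A,B,E} P2→{Q,S}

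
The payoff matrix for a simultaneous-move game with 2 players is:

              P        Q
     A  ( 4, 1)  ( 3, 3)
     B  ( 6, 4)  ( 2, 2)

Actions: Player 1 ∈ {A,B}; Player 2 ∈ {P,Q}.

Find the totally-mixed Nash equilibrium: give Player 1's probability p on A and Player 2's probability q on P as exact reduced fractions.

P1 indiff ⇒ q·4+(1-q)·3 = q·6+(1-q)·2 ⇒ q(-2) = (1-q)(-1) ⇒ q = 1/3
P2 indiff ⇒ p·1+(1-p)·4 = p·3+(1-p)·2 ⇒ p(-2) = (1-p)(-2) ⇒ p = 1/2

p=1/2, q=1/3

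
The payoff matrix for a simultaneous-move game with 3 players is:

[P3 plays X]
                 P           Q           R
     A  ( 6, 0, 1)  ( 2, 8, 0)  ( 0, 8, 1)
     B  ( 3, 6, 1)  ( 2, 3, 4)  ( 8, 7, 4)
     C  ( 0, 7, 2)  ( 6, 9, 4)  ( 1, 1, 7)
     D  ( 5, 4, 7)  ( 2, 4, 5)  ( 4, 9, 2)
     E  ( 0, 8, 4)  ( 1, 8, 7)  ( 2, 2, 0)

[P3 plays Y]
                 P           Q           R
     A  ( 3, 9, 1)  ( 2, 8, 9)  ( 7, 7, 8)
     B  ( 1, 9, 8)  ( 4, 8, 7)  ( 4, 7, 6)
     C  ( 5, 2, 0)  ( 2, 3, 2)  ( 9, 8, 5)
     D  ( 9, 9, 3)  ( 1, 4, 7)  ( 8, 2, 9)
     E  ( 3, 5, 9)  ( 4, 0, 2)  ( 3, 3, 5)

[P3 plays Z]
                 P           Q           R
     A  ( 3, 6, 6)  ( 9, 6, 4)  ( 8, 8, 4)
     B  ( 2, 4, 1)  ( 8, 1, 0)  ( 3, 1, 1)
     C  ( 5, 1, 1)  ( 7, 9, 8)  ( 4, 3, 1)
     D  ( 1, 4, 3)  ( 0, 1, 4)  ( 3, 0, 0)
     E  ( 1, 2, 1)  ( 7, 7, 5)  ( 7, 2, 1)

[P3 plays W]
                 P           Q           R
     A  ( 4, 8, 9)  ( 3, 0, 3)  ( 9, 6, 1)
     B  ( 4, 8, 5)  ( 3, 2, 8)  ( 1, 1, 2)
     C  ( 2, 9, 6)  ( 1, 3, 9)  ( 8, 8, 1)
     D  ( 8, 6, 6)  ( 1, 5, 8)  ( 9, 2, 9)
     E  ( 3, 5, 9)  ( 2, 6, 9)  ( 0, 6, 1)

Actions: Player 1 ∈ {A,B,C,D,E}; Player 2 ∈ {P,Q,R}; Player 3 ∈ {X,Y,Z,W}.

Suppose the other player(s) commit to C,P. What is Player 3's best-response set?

argmax u_3 = {W}

u_3(X vs C,P) = 2
u_3(Y vs C,P) = 0
u_3(Z vs C,P) = 1
u_3(W vs C,P) = 6
max payoff 6 at {W}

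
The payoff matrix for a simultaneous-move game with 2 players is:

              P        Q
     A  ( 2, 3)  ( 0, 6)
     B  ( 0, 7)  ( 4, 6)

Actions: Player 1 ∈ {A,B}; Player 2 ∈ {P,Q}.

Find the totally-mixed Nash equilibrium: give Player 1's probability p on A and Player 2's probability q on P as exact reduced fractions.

P1 indiff ⇒ q·2+(1-q)·0 = q·0+(1-q)·4 ⇒ q(2) = (1-q)(4) ⇒ q = 2/3
P2 indiff ⇒ p·3+(1-p)·7 = p·6+(1-p)·6 ⇒ p(-3) = (1-p)(-1) ⇒ p = 1/4

p=1/4, q=2/3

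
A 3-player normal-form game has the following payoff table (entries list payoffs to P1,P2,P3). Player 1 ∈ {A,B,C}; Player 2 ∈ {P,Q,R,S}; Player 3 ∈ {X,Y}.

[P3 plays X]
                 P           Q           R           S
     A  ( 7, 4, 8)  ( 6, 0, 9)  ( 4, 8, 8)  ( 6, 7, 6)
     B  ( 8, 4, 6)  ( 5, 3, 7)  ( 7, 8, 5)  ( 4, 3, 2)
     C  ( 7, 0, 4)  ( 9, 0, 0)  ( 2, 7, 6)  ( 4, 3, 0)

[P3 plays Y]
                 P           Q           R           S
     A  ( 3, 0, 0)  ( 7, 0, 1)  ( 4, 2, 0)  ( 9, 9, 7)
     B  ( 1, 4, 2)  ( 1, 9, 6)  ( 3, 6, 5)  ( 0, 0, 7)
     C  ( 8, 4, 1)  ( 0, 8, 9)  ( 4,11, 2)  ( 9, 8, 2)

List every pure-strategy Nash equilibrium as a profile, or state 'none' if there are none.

NE set: (A,S,Y), (B,R,X)

(A,P,X): not NE [P1→B gives 8>7; P2→R gives 8>4]
(A,P,Y): not NE [P1→C gives 8>3; P2→S gives 9>0; P3→X gives 8>0]
(A,Q,X): not NE [P1→C gives 9>6; P2→R gives 8>0]
(A,Q,Y): not NE [P2→S gives 9>0; P3→X gives 9>1]
(A,R,X): not NE [P1→B gives 7>4]
(A,R,Y): not NE [P2→S gives 9>2; P3→X gives 8>0]
(A,S,X): not NE [P2→R gives 8>7; P3→Y gives 7>6]
(A,S,Y): NE
(B,P,X): not NE [P2→R gives 8>4]
(B,P,Y): not NE [P1→C gives 8>1; P2→Q gives 9>4; P3→X gives 6>2]
(B,Q,X): not NE [P1→C gives 9>5; P2→R gives 8>3]
(B,Q,Y): not NE [P1→A gives 7>1; P3→X gives 7>6]
(B,R,X): NE
(B,R,Y): not NE [P1→C gives 4>3; P2→Q gives 9>6]
(B,S,X): not NE [P1→A gives 6>4; P2→R gives 8>3; P3→Y gives 7>2]
(B,S,Y): not NE [P1→C gives 9>0; P2→Q gives 9>0]
(C,P,X): not NE [P1→B gives 8>7; P2→R gives 7>0]
(C,P,Y): not NE [P2→R gives 11>4; P3→X gives 4>1]
(C,Q,X): not NE [P2→R gives 7>0; P3→Y gives 9>0]
(C,Q,Y): not NE [P1→A gives 7>0; P2→R gives 11>8]
(C,R,X): not NE [P1→B gives 7>2]
(C,R,Y): not NE [P3→X gives 6>2]
(C,S,X): not NE [P1→A gives 6>4; P2→R gives 7>3; P3→Y gives 2>0]
(C,S,Y): not NE [P2→R gives 11>8]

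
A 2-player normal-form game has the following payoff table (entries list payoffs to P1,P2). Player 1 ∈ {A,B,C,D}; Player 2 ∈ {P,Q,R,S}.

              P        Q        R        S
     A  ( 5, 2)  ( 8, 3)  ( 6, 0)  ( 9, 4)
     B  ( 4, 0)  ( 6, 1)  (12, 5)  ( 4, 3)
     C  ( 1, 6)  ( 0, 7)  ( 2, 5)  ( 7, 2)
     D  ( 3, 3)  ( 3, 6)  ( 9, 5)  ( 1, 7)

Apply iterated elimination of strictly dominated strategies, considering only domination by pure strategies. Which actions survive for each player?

Remaining: P1:{A,B} P2:{R,S}

P1 drop C (A beats it: P:5>1 Q:8>0 R:6>2 S:9>7)
P1 drop D (B beats it: P:4>3 Q:6>3 R:12>9 S:4>1)
P2 drop P (Q beats it: A:3>2 B:1>0)
P2 drop Q (S beats it: A:4>3 B:3>1)
P1→{A,B} P2→{R,S}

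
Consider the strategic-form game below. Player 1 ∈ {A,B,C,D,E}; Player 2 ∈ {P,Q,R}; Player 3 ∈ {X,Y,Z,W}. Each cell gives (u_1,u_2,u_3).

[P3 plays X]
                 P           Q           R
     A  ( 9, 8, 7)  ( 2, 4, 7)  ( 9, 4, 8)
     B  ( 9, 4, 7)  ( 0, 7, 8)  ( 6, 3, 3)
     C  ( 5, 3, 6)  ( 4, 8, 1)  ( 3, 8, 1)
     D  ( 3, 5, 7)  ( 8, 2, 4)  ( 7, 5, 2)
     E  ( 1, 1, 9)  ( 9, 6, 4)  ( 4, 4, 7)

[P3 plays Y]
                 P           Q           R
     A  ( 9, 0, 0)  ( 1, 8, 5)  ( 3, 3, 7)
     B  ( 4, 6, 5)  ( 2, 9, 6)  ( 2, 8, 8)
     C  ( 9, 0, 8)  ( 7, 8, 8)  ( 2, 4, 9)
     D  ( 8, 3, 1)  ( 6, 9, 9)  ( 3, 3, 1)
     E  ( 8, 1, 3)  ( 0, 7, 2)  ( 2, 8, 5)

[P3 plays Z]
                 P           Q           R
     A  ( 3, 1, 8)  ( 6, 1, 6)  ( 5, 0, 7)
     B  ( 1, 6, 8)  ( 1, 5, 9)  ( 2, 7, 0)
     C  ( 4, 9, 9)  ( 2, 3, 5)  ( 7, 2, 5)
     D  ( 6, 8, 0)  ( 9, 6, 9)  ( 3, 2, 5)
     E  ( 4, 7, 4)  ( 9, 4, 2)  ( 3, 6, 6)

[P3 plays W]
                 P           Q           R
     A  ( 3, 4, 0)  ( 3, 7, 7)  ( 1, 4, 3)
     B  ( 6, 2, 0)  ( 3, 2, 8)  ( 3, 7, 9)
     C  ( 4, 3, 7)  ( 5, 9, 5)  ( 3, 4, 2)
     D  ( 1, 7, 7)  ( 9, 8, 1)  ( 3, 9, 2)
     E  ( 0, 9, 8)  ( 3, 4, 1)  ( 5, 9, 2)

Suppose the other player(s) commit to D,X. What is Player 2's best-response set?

u_2(P vs D,X) = 5
u_2(Q vs D,X) = 2
u_2(R vs D,X) = 5
max payoff 5 at {P,R}

BR_2 = {P,R}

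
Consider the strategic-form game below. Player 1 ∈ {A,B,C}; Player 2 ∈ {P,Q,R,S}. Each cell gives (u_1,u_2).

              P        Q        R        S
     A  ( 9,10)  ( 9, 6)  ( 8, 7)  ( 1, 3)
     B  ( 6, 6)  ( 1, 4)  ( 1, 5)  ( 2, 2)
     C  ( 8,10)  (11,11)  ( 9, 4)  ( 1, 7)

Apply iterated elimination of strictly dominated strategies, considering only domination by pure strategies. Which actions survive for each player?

P2 drop R (P beats it: A:10>7 B:6>5 C:10>4)
P2 drop S (P beats it: A:10>3 B:6>2 C:10>7)
P1 drop B (A beats it: P:9>6 Q:9>1)
P1→{A,C} P2→{P,Q}

Survivors P1:{A,C} P2:{P,Q}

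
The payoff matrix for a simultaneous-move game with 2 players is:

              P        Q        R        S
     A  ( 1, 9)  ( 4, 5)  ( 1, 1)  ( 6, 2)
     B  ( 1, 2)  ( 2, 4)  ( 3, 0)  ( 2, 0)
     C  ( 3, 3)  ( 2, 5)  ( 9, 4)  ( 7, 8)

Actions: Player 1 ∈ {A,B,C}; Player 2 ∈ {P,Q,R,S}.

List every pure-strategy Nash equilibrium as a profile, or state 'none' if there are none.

NE set: (C,S)

(A,P): not NE [P1→C gives 3>1]
(A,Q): not NE [P2→P gives 9>5]
(A,R): not NE [P1→C gives 9>1; P2→P gives 9>1]
(A,S): not NE [P1→C gives 7>6; P2→P gives 9>2]
(B,P): not NE [P1→C gives 3>1; P2→Q gives 4>2]
(B,Q): not NE [P1→A gives 4>2]
(B,R): not NE [P1→C gives 9>3; P2→Q gives 4>0]
(B,S): not NE [P1→C gives 7>2; P2→Q gives 4>0]
(C,P): not NE [P2→S gives 8>3]
(C,Q): not NE [P1→A gives 4>2; P2→S gives 8>5]
(C,R): not NE [P2→S gives 8>4]
(C,S): NE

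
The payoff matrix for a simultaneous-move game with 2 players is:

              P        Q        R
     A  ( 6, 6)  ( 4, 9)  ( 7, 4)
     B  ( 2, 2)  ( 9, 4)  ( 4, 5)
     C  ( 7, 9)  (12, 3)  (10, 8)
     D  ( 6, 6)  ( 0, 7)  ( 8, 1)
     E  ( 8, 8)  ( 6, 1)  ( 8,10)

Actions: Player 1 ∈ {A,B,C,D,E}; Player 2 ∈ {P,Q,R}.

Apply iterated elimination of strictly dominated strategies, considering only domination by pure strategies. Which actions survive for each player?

P1 drop A (C beats it: P:7>6 Q:12>4 R:10>7)
P1 drop B (C beats it: P:7>2 Q:12>9 R:10>4)
P1 drop D (C beats it: P:7>6 Q:12>0 R:10>8)
P2 drop Q (P beats it: C:9>3 E:8>1)
P1→{C,E} P2→{P,R}

Survivors P1:{C,E} P2:{P,R}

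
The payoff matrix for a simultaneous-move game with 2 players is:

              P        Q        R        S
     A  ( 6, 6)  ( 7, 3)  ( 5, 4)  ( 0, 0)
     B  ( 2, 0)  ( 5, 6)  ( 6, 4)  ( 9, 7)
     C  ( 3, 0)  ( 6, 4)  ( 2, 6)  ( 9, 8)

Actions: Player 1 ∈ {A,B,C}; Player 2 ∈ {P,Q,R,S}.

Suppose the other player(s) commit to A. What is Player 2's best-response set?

BR_2 = {P}

u_2(P vs A) = 6
u_2(Q vs A) = 3
u_2(R vs A) = 4
u_2(S vs A) = 0
max payoff 6 at {P}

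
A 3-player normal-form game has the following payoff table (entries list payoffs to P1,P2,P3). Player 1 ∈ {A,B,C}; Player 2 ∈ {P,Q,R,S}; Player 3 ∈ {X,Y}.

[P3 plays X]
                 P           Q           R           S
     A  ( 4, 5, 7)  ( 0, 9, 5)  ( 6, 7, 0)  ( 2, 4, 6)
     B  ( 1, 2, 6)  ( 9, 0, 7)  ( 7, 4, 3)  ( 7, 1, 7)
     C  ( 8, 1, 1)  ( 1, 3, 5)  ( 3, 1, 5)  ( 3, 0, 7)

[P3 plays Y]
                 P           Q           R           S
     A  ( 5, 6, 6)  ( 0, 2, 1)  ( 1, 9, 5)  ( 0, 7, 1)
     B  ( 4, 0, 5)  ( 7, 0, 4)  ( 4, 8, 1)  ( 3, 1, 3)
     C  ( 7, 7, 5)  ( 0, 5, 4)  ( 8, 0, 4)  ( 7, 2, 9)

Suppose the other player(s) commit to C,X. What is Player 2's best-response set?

argmax u_2 = {Q}

u_2(P vs C,X) = 1
u_2(Q vs C,X) = 3
u_2(R vs C,X) = 1
u_2(S vs C,X) = 0
max payoff 3 at {Q}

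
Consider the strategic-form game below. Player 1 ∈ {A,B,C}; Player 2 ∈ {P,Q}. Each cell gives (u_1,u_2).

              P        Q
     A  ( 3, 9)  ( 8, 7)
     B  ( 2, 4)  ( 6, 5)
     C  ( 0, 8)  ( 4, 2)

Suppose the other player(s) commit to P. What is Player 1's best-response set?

argmax u_1 = {A}

u_1(A vs P) = 3
u_1(B vs P) = 2
u_1(C vs P) = 0
max payoff 3 at {A}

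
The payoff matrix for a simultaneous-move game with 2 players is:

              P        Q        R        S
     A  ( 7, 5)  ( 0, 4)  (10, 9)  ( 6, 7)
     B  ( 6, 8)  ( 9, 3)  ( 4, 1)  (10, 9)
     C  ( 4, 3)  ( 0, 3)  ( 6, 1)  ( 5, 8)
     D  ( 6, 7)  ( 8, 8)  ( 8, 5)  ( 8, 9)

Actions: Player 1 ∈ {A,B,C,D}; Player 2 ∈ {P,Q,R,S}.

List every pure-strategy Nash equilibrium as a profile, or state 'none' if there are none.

PSNE = {(A,R), (B,S)}

(A,P): not NE [P2→R gives 9>5]
(A,Q): not NE [P1→B gives 9>0; P2→R gives 9>4]
(A,R): NE
(A,S): not NE [P1→B gives 10>6; P2→R gives 9>7]
(B,P): not NE [P1→A gives 7>6; P2→S gives 9>8]
(B,Q): not NE [P2→S gives 9>3]
(B,R): not NE [P1→A gives 10>4; P2→S gives 9>1]
(B,S): NE
(C,P): not NE [P1→A gives 7>4; P2→S gives 8>3]
(C,Q): not NE [P1→B gives 9>0; P2→S gives 8>3]
(C,R): not NE [P1→A gives 10>6; P2→S gives 8>1]
(C,S): not NE [P1→B gives 10>5]
(D,P): not NE [P1→A gives 7>6; P2→S gives 9>7]
(D,Q): not NE [P1→B gives 9>8; P2→S gives 9>8]
(D,R): not NE [P1→A gives 10>8; P2→S gives 9>5]
(D,S): not NE [P1→B gives 10>8]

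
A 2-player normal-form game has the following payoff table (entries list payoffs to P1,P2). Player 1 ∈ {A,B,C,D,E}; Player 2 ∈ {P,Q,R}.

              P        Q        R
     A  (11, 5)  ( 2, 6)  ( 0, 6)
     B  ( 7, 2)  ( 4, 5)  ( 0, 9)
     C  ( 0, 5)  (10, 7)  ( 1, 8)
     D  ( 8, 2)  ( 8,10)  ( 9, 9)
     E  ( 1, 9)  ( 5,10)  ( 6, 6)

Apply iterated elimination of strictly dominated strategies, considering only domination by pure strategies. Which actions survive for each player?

Survivors P1:{C,D} P2:{Q,R}

P1 drop B (D beats it: P:8>7 Q:8>4 R:9>0)
P1 drop E (D beats it: P:8>1 Q:8>5 R:9>6)
P2 drop P (Q beats it: A:6>5 C:7>5 D:10>2)
P1 drop A (C beats it: Q:10>2 R:1>0)
P1→{C,D} P2→{Q,R}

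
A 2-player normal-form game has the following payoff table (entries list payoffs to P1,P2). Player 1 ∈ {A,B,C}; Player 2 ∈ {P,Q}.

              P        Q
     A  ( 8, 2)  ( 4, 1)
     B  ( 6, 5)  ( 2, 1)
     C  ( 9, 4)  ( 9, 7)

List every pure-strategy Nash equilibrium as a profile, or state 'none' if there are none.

PSNE = {(C,Q)}

(A,P): not NE [P1→C gives 9>8]
(A,Q): not NE [P1→C gives 9>4; P2→P gives 2>1]
(B,P): not NE [P1→C gives 9>6]
(B,Q): not NE [P1→C gives 9>2; P2→P gives 5>1]
(C,P): not NE [P2→Q gives 7>4]
(C,Q): NE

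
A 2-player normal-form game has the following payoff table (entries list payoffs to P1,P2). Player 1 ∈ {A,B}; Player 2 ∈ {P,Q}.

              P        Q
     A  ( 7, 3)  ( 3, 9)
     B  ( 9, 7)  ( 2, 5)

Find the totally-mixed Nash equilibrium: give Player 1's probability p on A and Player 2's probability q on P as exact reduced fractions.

P1 indiff ⇒ q·7+(1-q)·3 = q·9+(1-q)·2 ⇒ q(-2) = (1-q)(-1) ⇒ q = 1/3
P2 indiff ⇒ p·3+(1-p)·7 = p·9+(1-p)·5 ⇒ p(-6) = (1-p)(-2) ⇒ p = 1/4

(p,q) = (1/4, 1/3)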